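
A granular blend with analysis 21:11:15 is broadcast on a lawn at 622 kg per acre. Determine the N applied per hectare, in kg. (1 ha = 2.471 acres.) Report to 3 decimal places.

322.762 kg N per hectare

nitrogen per acre = 622 × 21% = 130.62 kg.
Convert to per hectare: 130.62 × 2.471 = 322.76202 kg.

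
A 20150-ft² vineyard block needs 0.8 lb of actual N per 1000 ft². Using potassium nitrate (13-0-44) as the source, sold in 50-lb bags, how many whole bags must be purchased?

Product per 1000 ft² = 0.8 / 13% = 6.15385 lb.
Total product = 6.15385 × 20150 / 1000 = 124 lb.
Bags = ⌈124 / 50⌉ = 3.

3 bags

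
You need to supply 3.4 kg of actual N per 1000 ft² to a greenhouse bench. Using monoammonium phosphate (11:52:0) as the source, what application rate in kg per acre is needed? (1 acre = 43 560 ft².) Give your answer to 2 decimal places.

1346.40 kg of product per acre

Product per 1000 ft² = 3.4 / 11% = 30.9091 kg.
Convert to per acre: 30.9091 × 43.56 = 1346.4 kg.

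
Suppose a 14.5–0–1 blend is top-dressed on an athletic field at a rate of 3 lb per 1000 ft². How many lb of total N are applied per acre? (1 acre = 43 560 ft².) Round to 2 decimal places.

nitrogen per 1000 ft² = 3 × 14.5% = 0.435 lb.
Convert to per acre: 0.435 × 43.56 = 18.9486 lb.

18.95 lb N per acre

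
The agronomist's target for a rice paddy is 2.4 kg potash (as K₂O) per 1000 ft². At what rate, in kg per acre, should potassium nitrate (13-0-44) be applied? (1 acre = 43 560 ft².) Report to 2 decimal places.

237.60 kg of product per acre

Product per 1000 ft² = 2.4 / 44% = 5.45455 kg.
Convert to per acre: 5.45455 × 43.56 = 237.6 kg.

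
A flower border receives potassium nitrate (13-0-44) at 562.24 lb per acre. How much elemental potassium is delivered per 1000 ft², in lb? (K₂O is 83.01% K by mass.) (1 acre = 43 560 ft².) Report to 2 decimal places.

K₂O per acre = 562.24 × 44% = 247.386 lb.
Elemental K = 247.386 × 0.8301 = 205.355 lb per acre.
Convert to per 1000 ft²: 205.355 × 0.0229568 = 4.7143 lb.

4.71 lb K per thousand sq ft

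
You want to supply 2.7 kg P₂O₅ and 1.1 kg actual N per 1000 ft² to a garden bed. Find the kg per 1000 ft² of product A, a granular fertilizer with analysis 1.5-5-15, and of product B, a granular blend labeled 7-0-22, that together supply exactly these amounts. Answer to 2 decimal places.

Let a = kg of product A, b = kg of product B (per 1000 ft²).
P₂O₅: 0.05·a + 0·b = 2.7
N: 0.015·a + 0.07·b = 1.1
Eliminate a: (row1) − 0.05/0.015·(row2) → -0.233333·b = -0.966667, so b = 4.14286.
Back-substitute: a = (2.7 − 0·4.14286) / 0.05 = 54.

54.00 kg product A, 4.14 kg product B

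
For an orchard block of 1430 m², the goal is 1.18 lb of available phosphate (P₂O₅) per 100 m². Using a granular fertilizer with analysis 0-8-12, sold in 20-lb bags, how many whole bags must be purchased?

Product per 100 m² = 1.18 / 8% = 14.75 lb.
Total product = 14.75 × 1430 / 100 = 210.925 lb.
Bags = ⌈210.925 / 20⌉ = 11.

11 bags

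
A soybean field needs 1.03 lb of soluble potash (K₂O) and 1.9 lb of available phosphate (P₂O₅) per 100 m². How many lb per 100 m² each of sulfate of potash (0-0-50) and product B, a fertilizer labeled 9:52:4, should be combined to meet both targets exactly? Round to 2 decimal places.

1.77 lb sulfate of potash, 3.65 lb product B

Let a = lb of sulfate of potash, b = lb of product B (per 100 m²).
K₂O: 0.5·a + 0.04·b = 1.03
P₂O₅: 0·a + 0.52·b = 1.9
Solving simultaneously: a = 1.76769, b = 3.65385.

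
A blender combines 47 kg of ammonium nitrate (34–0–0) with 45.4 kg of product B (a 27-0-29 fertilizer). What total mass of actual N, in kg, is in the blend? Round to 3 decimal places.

N mass = 34%×47 + 27%×45.4 = 28.238 kg.

28.238 kg N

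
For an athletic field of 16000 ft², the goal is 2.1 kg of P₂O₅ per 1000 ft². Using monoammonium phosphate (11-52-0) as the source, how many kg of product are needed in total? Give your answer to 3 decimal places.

64.615 kg

Product per 1000 ft² = 2.1 / 52% = 4.03846 kg.
Total product = 4.03846 × 16000 / 1000 = 64.6154 kg.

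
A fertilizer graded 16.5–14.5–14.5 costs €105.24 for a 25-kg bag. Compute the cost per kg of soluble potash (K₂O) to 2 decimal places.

€29.03 per kg K₂O

K₂O in bag = 25 × 14.5% = 3.625 kg.
Cost per kg K₂O = €105.24 / 3.625 = €29.0317.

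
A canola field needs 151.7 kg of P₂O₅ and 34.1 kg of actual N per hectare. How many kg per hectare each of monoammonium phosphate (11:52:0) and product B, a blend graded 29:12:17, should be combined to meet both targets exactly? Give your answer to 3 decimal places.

Let a = kg of monoammonium phosphate, b = kg of product B (per hectare).
P₂O₅: 0.52·a + 0.12·b = 151.7
N: 0.11·a + 0.29·b = 34.1
Solving simultaneously: a = 289.9782, b = 7.59448.

289.978 kg monoammonium phosphate, 7.594 kg product B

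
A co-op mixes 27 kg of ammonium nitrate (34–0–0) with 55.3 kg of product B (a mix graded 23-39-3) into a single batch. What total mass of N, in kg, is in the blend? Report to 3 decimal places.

21.899 kg N

N mass = 34%×27 + 23%×55.3 = 21.899 kg.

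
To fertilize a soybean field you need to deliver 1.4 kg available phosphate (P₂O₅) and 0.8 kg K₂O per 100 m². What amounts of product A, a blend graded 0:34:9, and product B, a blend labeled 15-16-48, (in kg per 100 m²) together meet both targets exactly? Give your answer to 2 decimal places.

3.66 kg product A, 0.98 kg product B

Per-100 m² balance (a = product A, b = product B):
P₂O₅: 0.34·a + 0.16·b = 1.4
K₂O: 0.09·a + 0.48·b = 0.8
Solving simultaneously: a = 3.65591, b = 0.981183.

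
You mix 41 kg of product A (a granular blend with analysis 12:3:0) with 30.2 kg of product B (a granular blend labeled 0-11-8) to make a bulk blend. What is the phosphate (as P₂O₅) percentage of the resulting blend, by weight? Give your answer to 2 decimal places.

Total mass = 41 + 30.2 = 71.2 kg.
P₂O₅ mass = 3%×41 + 11%×30.2 = 4.552 kg.
% P₂O₅ = 4.552 / 71.2 = 6.39326%.

6.39% P₂O₅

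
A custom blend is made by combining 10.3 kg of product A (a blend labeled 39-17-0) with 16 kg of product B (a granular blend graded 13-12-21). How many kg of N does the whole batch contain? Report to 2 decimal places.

6.10 kg N

N mass = 39%×10.3 + 13%×16 = 6.097 kg.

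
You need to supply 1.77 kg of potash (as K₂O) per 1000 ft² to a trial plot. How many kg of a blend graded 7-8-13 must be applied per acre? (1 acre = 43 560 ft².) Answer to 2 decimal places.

593.09 kg of product per acre

Product per 1000 ft² = 1.77 / 13% = 13.6154 kg.
Convert to per acre: 13.6154 × 43.56 = 593.086 kg.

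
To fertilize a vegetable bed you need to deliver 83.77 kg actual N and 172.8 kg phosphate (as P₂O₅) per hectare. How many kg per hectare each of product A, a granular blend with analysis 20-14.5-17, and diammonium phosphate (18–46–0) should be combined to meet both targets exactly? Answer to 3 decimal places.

112.750 kg product A, 340.112 kg diammonium phosphate

Per-hectare balance (a = product A, b = diammonium phosphate):
N: 0.2·a + 0.18·b = 83.77
P₂O₅: 0.145·a + 0.46·b = 172.8
Eliminate a: (row1) − 0.2/0.145·(row2) → -0.454483·b = -154.575, so b = 340.1115.
Back-substitute: a = (83.77 − 0.18·340.1115) / 0.2 = 112.7496.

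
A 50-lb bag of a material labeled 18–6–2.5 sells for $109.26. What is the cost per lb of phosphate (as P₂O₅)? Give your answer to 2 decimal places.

P₂O₅ in bag = 50 × 6% = 3 lb.
Cost per lb P₂O₅ = $109.26 / 3 = $36.4200.

$36.42 per lb P₂O₅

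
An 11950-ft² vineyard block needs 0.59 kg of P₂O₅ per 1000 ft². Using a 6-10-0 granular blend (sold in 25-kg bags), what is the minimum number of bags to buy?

3 bags

Product per 1000 ft² = 0.59 / 10% = 5.9 kg.
Total product = 5.9 × 11950 / 1000 = 70.505 kg.
Bags = ⌈70.505 / 25⌉ = 3.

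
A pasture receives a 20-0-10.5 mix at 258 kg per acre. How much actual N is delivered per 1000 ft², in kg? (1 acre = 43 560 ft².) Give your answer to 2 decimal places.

nitrogen per acre = 258 × 20% = 51.6 kg.
Convert to per 1000 ft²: 51.6 × 0.0229568 = 1.18457 kg.

1.18 kg N per thousand sq ft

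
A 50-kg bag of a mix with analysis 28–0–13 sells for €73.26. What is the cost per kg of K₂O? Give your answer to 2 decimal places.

K₂O in bag = 50 × 13% = 6.5 kg.
Cost per kg K₂O = €73.26 / 6.5 = €11.2708.

€11.27 per kg K₂O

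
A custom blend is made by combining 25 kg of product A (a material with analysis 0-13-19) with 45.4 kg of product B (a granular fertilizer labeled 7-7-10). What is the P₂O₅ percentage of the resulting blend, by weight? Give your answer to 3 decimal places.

Total mass = 25 + 45.4 = 70.4 kg.
P₂O₅ mass = 13%×25 + 7%×45.4 = 6.428 kg.
% P₂O₅ = 6.428 / 70.4 = 9.13068%.

9.131% P₂O₅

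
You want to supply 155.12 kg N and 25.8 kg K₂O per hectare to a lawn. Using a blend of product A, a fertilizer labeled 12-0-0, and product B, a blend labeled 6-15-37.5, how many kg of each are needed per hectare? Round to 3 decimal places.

1258.267 kg product A, 68.800 kg product B

Per-hectare balance (a = product A, b = product B):
N: 0.12·a + 0.06·b = 155.12
K₂O: 0·a + 0.375·b = 25.8
Solving simultaneously: a = 1258.2667, b = 68.8.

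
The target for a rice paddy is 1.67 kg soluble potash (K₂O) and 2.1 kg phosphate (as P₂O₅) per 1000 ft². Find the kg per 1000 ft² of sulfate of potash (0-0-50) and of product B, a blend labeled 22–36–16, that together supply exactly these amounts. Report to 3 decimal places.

Per-1000 ft² balance (a = sulfate of potash, b = product B):
K₂O: 0.5·a + 0.16·b = 1.67
P₂O₅: 0·a + 0.36·b = 2.1
Solving simultaneously: a = 1.47333, b = 5.83333.

1.473 kg sulfate of potash, 5.833 kg product B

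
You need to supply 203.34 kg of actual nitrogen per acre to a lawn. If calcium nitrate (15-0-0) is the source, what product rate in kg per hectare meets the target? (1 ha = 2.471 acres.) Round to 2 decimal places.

Product per acre = 203.34 / 15% = 1355.6 kg.
Convert to per hectare: 1355.6 × 2.471 = 3349.688 kg.

3349.69 kg of product per hectare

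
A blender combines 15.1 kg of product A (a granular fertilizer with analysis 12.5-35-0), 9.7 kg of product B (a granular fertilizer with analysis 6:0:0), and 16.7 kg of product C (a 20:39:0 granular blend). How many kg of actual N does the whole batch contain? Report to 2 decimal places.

5.81 kg N

N mass = 12.5%×15.1 + 6%×9.7 + 20%×16.7 = 5.8095 kg.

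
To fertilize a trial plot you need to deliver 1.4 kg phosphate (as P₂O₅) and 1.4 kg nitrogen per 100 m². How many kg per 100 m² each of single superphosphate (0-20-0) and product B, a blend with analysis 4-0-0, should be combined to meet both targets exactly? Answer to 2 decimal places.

7.00 kg single superphosphate, 35.00 kg product B

Let a = kg of single superphosphate, b = kg of product B (per 100 m²).
P₂O₅: 0.2·a + 0·b = 1.4
N: 0·a + 0.04·b = 1.4
Solving simultaneously: a = 7, b = 35.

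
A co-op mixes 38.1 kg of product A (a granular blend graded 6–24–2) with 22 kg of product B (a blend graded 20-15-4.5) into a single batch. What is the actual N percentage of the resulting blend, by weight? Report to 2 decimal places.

11.12% N

Total mass = 38.1 + 22 = 60.1 kg.
N mass = 6%×38.1 + 20%×22 = 6.686 kg.
% N = 6.686 / 60.1 = 11.1248%.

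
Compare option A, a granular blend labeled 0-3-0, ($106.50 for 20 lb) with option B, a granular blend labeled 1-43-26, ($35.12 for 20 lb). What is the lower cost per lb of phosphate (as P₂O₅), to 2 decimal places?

option A: P₂O₅ per bag = 20 × 3% = 0.6 lb; cost = 106.50 / 0.6 = $177.5000/lb P₂O₅.
option B: P₂O₅ per bag = 20 × 43% = 8.6 lb; cost = 35.12 / 8.6 = $4.0837/lb P₂O₅.
option B is cheaper.

$4.08 per lb P₂O₅ (option B)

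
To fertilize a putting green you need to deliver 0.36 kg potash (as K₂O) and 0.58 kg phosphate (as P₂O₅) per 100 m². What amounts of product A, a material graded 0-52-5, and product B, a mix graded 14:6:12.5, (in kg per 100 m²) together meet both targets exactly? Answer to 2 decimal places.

0.82 kg product A, 2.55 kg product B

Let a = kg of product A, b = kg of product B (per 100 m²).
K₂O: 0.05·a + 0.125·b = 0.36
P₂O₅: 0.52·a + 0.06·b = 0.58
From row1: a = (0.36 − 0.125·b) / 0.05.
Into row2: 0.52·(0.36 − 0.125·b)/0.05 + 0.06·b = 0.58 → b = 2.55161, a = 0.820968.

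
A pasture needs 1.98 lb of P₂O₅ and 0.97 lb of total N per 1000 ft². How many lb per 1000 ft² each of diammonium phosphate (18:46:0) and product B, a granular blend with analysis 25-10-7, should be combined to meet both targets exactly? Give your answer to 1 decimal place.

With a, b = lb per 1000 ft² of diammonium phosphate and product B:
P₂O₅: 0.46·a + 0.1·b = 1.98
N: 0.18·a + 0.25·b = 0.97
Solving simultaneously: a = 4.10309, b = 0.925773.

4.1 lb diammonium phosphate, 0.9 lb product B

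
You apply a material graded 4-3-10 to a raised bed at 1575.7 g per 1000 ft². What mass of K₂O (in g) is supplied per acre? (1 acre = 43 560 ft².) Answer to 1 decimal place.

6863.7 g K₂O per acre

K₂O per 1000 ft² = 1575.7 × 10% = 157.57 g.
Convert to per acre: 157.57 × 43.56 = 6863.749 g.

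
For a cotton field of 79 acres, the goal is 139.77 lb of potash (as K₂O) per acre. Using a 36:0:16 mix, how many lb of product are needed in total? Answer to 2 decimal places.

Product per acre = 139.77 / 16% = 873.562 lb.
Total product = 873.562 × 79 = 69011.438 lb.

69011.44 lb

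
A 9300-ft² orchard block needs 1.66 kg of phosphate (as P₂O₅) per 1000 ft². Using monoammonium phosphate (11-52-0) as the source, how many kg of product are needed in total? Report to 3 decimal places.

29.688 kg

Product per 1000 ft² = 1.66 / 52% = 3.19231 kg.
Total product = 3.19231 × 9300 / 1000 = 29.68846 kg.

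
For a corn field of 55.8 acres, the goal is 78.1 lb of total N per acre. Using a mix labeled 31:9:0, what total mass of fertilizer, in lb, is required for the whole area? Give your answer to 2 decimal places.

Product per acre = 78.1 / 31% = 251.935 lb.
Total product = 251.935 × 55.8 = 14058 lb.

14058.00 lb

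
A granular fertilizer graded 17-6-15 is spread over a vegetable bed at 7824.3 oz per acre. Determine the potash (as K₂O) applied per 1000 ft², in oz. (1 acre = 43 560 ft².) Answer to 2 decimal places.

K₂O per acre = 7824.3 × 15% = 1173.64 oz.
Convert to per 1000 ft²: 1173.64 × 0.0229568 = 26.9432 oz.

26.94 oz K₂O per thousand sq ft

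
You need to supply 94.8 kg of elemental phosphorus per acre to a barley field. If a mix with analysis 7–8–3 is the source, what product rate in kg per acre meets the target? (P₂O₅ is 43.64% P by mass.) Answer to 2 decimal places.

2715.40 kg of product per acre

As P₂O₅: 94.8 / 0.4364 = 217.232 kg per acre.
Product per acre = 217.232 / 8% = 2715.399 kg.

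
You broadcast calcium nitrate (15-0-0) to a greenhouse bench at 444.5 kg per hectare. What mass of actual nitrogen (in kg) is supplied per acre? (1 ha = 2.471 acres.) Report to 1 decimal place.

nitrogen per hectare = 444.5 × 15% = 66.675 kg.
Convert to per acre: 66.675 × 0.404694 = 26.983 kg.

27.0 kg N per acre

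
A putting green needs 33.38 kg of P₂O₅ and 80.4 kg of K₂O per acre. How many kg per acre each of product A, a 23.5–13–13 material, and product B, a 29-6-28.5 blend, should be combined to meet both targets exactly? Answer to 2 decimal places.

160.32 kg product A, 208.98 kg product B

Let a = kg of product A, b = kg of product B (per acre).
P₂O₅: 0.13·a + 0.06·b = 33.38
K₂O: 0.13·a + 0.285·b = 80.4
Eliminate a: (row1) − 0.13/0.13·(row2) → -0.225·b = -47.02, so b = 208.978.
Back-substitute: a = (33.38 − 0.06·208.978) / 0.13 = 160.318.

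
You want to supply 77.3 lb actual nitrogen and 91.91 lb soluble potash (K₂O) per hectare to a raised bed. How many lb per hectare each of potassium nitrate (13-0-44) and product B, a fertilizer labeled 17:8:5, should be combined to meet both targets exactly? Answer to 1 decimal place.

172.2 lb potassium nitrate, 323.0 lb product B

Let a = lb of potassium nitrate, b = lb of product B (per hectare).
N: 0.13·a + 0.17·b = 77.3
K₂O: 0.44·a + 0.05·b = 91.91
From row1: a = (77.3 − 0.17·b) / 0.13.
Into row2: 0.44·(77.3 − 0.17·b)/0.13 + 0.05·b = 91.91 → b = 323.041, a = 172.177.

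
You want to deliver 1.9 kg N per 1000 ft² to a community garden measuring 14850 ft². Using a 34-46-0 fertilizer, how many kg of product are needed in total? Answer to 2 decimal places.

82.99 kg

Product per 1000 ft² = 1.9 / 34% = 5.58824 kg.
Total product = 5.58824 × 14850 / 1000 = 82.9853 kg.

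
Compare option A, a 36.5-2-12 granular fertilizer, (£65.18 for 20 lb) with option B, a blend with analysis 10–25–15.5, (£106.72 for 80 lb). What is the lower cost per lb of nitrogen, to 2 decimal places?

option A: N per bag = 20 × 36.5% = 7.3 lb; cost = 65.18 / 7.3 = £8.9288/lb N.
option B: N per bag = 80 × 10% = 8 lb; cost = 106.72 / 8 = £13.3400/lb N.
option A is cheaper.

£8.93 per lb N (option A)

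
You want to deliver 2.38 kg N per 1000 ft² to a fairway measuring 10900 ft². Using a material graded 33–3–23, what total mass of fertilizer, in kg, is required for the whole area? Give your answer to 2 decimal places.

78.61 kg

Product per 1000 ft² = 2.38 / 33% = 7.21212 kg.
Total product = 7.21212 × 10900 / 1000 = 78.6121 kg.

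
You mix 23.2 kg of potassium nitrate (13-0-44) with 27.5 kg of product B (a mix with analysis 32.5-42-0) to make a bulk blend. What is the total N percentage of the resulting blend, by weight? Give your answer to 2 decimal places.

Total mass = 23.2 + 27.5 = 50.7 kg.
N mass = 13%×23.2 + 32.5%×27.5 = 11.9535 kg.
% N = 11.9535 / 50.7 = 23.5769%.

23.58% N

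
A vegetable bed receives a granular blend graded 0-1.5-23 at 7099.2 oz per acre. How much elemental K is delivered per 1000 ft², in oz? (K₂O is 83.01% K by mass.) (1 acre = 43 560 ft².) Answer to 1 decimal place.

K₂O per acre = 7099.2 × 23% = 1632.82 oz.
Elemental K = 1632.82 × 0.8301 = 1355.4 oz per acre.
Convert to per 1000 ft²: 1355.4 × 0.0229568 = 31.1157 oz.

31.1 oz K per thousand sq ft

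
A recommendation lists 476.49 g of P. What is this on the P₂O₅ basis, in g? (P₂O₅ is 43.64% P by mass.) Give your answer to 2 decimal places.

1091.87 g P₂O₅

P₂O₅ = 476.49 / 0.4364 = 1091.865 g.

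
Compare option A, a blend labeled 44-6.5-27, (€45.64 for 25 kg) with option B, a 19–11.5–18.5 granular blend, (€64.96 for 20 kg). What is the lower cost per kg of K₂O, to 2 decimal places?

€6.76 per kg K₂O (option A)

option A: K₂O per bag = 25 × 27% = 6.75 kg; cost = 45.64 / 6.75 = €6.7615/kg K₂O.
option B: K₂O per bag = 20 × 18.5% = 3.7 kg; cost = 64.96 / 3.7 = €17.5568/kg K₂O.
option A is cheaper.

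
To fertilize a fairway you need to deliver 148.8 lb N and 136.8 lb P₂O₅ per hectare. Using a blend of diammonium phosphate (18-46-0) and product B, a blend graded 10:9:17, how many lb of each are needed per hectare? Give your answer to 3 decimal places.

9.664 lb diammonium phosphate, 1470.604 lb product B

With a, b = lb per hectare of diammonium phosphate and product B:
N: 0.18·a + 0.1·b = 148.8
P₂O₅: 0.46·a + 0.09·b = 136.8
Eliminate a: (row1) − 0.18/0.46·(row2) → 0.0647826·b = 95.2696, so b = 1470.60403.
Back-substitute: a = (148.8 − 0.1·1470.60403) / 0.18 = 9.66443.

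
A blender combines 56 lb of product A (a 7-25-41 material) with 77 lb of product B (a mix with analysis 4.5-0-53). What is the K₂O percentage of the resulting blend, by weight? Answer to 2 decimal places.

47.95% K₂O

Total mass = 56 + 77 = 133 lb.
K₂O mass = 41%×56 + 53%×77 = 63.77 lb.
% K₂O = 63.77 / 133 = 47.9474%.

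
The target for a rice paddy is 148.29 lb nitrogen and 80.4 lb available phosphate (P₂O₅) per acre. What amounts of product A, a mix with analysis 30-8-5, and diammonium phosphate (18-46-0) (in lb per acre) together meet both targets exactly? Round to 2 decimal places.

434.80 lb product A, 99.17 lb diammonium phosphate

Let a = lb of product A, b = lb of diammonium phosphate (per acre).
N: 0.3·a + 0.18·b = 148.29
P₂O₅: 0.08·a + 0.46·b = 80.4
Solving simultaneously: a = 434.801, b = 99.165.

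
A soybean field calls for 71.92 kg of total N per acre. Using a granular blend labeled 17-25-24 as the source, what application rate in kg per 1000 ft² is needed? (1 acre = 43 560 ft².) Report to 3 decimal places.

Product per acre = 71.92 / 17% = 423.059 kg.
Convert to per 1000 ft²: 423.059 × 0.0229568 = 9.71209 kg.

9.712 kg of product per thousand sq ft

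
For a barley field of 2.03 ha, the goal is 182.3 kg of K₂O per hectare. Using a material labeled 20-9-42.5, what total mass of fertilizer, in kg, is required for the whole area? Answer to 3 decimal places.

870.751 kg

Product per hectare = 182.3 / 42.5% = 428.941 kg.
Total product = 428.941 × 2.03 = 870.7506 kg.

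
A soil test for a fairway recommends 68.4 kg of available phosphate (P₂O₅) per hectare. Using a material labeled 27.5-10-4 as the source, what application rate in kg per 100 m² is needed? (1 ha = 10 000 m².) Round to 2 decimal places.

6.84 kg of product per hundred sq m

Product per hectare = 68.4 / 10% = 684 kg.
Convert to per 100 m²: 684 × 0.01 = 6.84 kg.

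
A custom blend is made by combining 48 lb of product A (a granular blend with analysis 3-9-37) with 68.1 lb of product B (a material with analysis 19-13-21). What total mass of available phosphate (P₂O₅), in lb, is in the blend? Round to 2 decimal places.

P₂O₅ mass = 9%×48 + 13%×68.1 = 13.173 lb.

13.17 lb P₂O₅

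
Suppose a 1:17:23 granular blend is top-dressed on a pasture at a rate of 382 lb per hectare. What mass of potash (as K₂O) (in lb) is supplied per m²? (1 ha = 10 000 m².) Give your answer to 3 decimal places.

0.009 lb K₂O per sq m

K₂O per hectare = 382 × 23% = 87.86 lb.
Convert to per m²: 87.86 × 0.0001 = 0.008786 lb.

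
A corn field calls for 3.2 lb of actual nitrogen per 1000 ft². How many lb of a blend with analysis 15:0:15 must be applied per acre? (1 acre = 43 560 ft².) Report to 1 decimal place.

929.3 lb of product per acre

Product per 1000 ft² = 3.2 / 15% = 21.3333 lb.
Convert to per acre: 21.3333 × 43.56 = 929.28 lb.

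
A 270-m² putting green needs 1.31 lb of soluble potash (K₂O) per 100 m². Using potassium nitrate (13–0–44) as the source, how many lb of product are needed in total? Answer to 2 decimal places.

Product per 100 m² = 1.31 / 44% = 2.97727 lb.
Total product = 2.97727 × 270 / 100 = 8.03864 lb.

8.04 lb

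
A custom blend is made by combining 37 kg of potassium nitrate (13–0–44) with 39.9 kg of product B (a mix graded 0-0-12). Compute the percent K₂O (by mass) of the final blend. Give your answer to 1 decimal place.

27.4% K₂O

Total mass = 37 + 39.9 = 76.9 kg.
K₂O mass = 44%×37 + 12%×39.9 = 21.068 kg.
% K₂O = 21.068 / 76.9 = 27.3966%.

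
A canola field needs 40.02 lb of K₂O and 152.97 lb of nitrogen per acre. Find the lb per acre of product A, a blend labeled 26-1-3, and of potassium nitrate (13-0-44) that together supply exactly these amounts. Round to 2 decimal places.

562.03 lb product A, 52.63 lb potassium nitrate

Let a = lb of product A, b = lb of potassium nitrate (per acre).
K₂O: 0.03·a + 0.44·b = 40.02
N: 0.26·a + 0.13·b = 152.97
Solving simultaneously: a = 562.029, b = 52.6344.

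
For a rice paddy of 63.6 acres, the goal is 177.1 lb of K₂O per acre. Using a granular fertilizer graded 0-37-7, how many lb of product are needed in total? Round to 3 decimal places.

160908.000 lb

Product per acre = 177.1 / 7% = 2530 lb.
Total product = 2530 × 63.6 = 160908 lb.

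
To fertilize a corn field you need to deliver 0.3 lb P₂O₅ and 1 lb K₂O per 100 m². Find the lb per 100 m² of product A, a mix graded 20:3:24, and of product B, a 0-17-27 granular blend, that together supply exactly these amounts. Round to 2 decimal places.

2.72 lb product A, 1.28 lb product B

Let a = lb of product A, b = lb of product B (per 100 m²).
P₂O₅: 0.03·a + 0.17·b = 0.3
K₂O: 0.24·a + 0.27·b = 1
Solving simultaneously: a = 2.72171, b = 1.2844.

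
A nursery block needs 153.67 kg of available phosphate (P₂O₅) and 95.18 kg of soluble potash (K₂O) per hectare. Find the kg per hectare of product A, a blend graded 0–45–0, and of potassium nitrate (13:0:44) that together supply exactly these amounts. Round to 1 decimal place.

341.5 kg product A, 216.3 kg potassium nitrate

With a, b = kg per hectare of product A and potassium nitrate:
P₂O₅: 0.45·a + 0·b = 153.67
K₂O: 0·a + 0.44·b = 95.18
Solving simultaneously: a = 341.489, b = 216.318.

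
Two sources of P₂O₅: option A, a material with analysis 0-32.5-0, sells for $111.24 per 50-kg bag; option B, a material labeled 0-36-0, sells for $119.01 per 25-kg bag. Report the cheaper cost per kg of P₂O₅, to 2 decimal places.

$6.85 per kg P₂O₅ (option A)

option A: P₂O₅ per bag = 50 × 32.5% = 16.25 kg; cost = 111.24 / 16.25 = $6.8455/kg P₂O₅.
option B: P₂O₅ per bag = 25 × 36% = 9 kg; cost = 119.01 / 9 = $13.2233/kg P₂O₅.
option A is cheaper.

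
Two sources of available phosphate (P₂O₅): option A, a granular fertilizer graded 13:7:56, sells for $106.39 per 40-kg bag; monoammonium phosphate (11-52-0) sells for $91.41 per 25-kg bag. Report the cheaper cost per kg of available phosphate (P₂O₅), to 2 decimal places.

$7.03 per kg P₂O₅ (monoammonium phosphate)

option A: P₂O₅ per bag = 40 × 7% = 2.8 kg; cost = 106.39 / 2.8 = $37.9964/kg P₂O₅.
monoammonium phosphate: P₂O₅ per bag = 25 × 52% = 13 kg; cost = 91.41 / 13 = $7.0315/kg P₂O₅.
monoammonium phosphate is cheaper.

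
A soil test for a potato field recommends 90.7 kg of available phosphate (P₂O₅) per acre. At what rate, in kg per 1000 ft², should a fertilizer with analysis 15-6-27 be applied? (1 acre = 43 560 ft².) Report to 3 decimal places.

34.703 kg of product per thousand sq ft

Product per acre = 90.7 / 6% = 1511.67 kg.
Convert to per 1000 ft²: 1511.67 × 0.0229568 = 34.7031 kg.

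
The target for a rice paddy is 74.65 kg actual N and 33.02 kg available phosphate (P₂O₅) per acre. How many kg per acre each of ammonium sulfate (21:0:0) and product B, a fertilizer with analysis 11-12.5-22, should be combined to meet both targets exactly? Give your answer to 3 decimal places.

217.107 kg ammonium sulfate, 264.160 kg product B

Let a = kg of ammonium sulfate, b = kg of product B (per acre).
N: 0.21·a + 0.11·b = 74.65
P₂O₅: 0·a + 0.125·b = 33.02
Solving simultaneously: a = 217.1067, b = 264.16.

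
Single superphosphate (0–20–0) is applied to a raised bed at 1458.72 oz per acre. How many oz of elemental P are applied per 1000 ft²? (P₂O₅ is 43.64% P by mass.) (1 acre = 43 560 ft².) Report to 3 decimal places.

2.923 oz P per thousand sq ft

P₂O₅ per acre = 1458.72 × 20% = 291.744 oz.
Elemental P = 291.744 × 0.4364 = 127.317 oz per acre.
Convert to per 1000 ft²: 127.317 × 0.0229568 = 2.9228 oz.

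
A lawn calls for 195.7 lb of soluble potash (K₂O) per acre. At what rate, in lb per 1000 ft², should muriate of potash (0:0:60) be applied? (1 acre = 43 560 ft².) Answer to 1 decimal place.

7.5 lb of product per thousand sq ft

Product per acre = 195.7 / 60% = 326.167 lb.
Convert to per 1000 ft²: 326.167 × 0.0229568 = 7.48776 lb.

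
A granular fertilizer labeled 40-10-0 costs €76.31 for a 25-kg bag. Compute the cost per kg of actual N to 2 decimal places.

N in bag = 25 × 40% = 10 kg.
Cost per kg N = €76.31 / 10 = €7.6310.

€7.63 per kg N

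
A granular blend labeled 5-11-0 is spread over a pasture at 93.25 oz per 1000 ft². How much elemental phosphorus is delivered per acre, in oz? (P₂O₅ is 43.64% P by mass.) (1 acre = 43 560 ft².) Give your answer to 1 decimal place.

P₂O₅ per 1000 ft² = 93.25 × 11% = 10.2575 oz.
Elemental P = 10.2575 × 0.4364 = 4.47637 oz per 1000 ft².
Convert to per acre: 4.47637 × 43.56 = 194.991 oz.

195.0 oz P per acre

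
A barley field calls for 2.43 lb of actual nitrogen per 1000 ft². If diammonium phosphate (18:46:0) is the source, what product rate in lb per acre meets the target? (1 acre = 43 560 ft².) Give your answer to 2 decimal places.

Product per 1000 ft² = 2.43 / 18% = 13.5 lb.
Convert to per acre: 13.5 × 43.56 = 588.06 lb.

588.06 lb of product per acre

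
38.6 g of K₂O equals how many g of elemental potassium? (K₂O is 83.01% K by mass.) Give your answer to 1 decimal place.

32.0 g K

K = 38.6 × 0.8301 = 32.0419 g.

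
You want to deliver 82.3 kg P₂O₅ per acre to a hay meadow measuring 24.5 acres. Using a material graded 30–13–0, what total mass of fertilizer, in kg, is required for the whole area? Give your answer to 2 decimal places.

Product per acre = 82.3 / 13% = 633.077 kg.
Total product = 633.077 × 24.5 = 15510.3846 kg.

15510.38 kg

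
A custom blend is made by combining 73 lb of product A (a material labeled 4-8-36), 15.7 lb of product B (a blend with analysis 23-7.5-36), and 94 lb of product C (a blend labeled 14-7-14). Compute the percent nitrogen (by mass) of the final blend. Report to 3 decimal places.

Total mass = 73 + 15.7 + 94 = 182.7 lb.
N mass = 4%×73 + 23%×15.7 + 14%×94 = 19.691 lb.
% N = 19.691 / 182.7 = 10.7778%.

10.778% N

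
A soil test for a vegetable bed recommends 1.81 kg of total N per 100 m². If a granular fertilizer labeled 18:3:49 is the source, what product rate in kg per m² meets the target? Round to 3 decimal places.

Product per 100 m² = 1.81 / 18% = 10.0556 kg.
Convert to per m²: 10.0556 × 0.01 = 0.100556 kg.

0.101 kg of product per sq m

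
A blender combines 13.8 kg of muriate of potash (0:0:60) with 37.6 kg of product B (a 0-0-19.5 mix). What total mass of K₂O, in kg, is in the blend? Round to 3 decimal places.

K₂O mass = 60%×13.8 + 19.5%×37.6 = 15.612 kg.

15.612 kg K₂O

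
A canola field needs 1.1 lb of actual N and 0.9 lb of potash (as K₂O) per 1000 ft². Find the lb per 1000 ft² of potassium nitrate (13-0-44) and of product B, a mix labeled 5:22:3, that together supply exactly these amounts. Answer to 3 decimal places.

With a, b = lb per 1000 ft² of potassium nitrate and product B:
N: 0.13·a + 0.05·b = 1.1
K₂O: 0.44·a + 0.03·b = 0.9
Solving simultaneously: a = 0.662983, b = 20.2762.

0.663 lb potassium nitrate, 20.276 lb product B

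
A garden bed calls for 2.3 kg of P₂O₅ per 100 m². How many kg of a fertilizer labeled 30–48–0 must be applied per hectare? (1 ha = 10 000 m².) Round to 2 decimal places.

479.17 kg of product per hectare

Product per 100 m² = 2.3 / 48% = 4.79167 kg.
Convert to per hectare: 4.79167 × 100 = 479.167 kg.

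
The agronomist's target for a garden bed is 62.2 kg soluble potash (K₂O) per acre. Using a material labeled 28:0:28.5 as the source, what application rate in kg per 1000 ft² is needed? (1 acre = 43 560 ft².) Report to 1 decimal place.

5.0 kg of product per thousand sq ft

Product per acre = 62.2 / 28.5% = 218.246 kg.
Convert to per 1000 ft²: 218.246 × 0.0229568 = 5.01023 kg.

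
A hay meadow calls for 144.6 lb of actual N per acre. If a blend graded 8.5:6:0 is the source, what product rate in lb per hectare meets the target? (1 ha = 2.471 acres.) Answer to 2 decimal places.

Product per acre = 144.6 / 8.5% = 1701.18 lb.
Convert to per hectare: 1701.18 × 2.471 = 4203.607 lb.

4203.61 lb of product per hectare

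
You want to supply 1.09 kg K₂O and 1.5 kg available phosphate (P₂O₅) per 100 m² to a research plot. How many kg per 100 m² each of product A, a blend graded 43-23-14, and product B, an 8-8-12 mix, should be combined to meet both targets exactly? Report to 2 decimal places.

With a, b = kg per 100 m² of product A and product B:
K₂O: 0.14·a + 0.12·b = 1.09
P₂O₅: 0.23·a + 0.08·b = 1.5
Eliminate a: (row1) − 0.14/0.23·(row2) → 0.0713043·b = 0.176957, so b = 2.48171.
Back-substitute: a = (1.09 − 0.12·2.48171) / 0.14 = 5.65854.

5.66 kg product A, 2.48 kg product B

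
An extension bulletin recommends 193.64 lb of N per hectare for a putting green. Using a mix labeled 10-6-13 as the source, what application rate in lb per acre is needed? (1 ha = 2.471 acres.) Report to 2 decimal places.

783.65 lb of product per acre

Product per hectare = 193.64 / 10% = 1936.4 lb.
Convert to per acre: 1936.4 × 0.404694 = 783.6503 lb.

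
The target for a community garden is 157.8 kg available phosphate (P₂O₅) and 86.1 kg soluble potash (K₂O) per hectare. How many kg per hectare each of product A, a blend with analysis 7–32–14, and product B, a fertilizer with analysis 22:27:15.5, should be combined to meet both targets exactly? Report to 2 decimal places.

102.71 kg product A, 462.71 kg product B

Let a = kg of product A, b = kg of product B (per hectare).
P₂O₅: 0.32·a + 0.27·b = 157.8
K₂O: 0.14·a + 0.155·b = 86.1
Eliminate a: (row1) − 0.32/0.14·(row2) → -0.0842857·b = -39, so b = 462.712.
Back-substitute: a = (157.8 − 0.27·462.712) / 0.32 = 102.712.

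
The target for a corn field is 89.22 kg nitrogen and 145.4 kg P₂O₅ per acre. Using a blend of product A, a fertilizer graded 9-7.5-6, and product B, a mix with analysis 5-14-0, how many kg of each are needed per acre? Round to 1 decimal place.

589.9 kg product A, 722.5 kg product B

Let a = kg of product A, b = kg of product B (per acre).
N: 0.09·a + 0.05·b = 89.22
P₂O₅: 0.075·a + 0.14·b = 145.4
Eliminate b: (row1) − 0.05/0.14·(row2) → 0.0632143·a = 37.2914, so a = 589.921.
Then b = (145.4 − 0.075·589.921) / 0.14 = 722.542.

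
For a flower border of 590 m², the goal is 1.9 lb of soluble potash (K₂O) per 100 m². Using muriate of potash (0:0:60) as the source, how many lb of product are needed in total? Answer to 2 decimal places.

18.68 lb

Product per 100 m² = 1.9 / 60% = 3.16667 lb.
Total product = 3.16667 × 590 / 100 = 18.6833 lb.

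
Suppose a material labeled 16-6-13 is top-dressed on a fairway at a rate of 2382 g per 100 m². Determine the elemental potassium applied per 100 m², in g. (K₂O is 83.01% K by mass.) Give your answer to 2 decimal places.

K₂O per 100 m² = 2382 × 13% = 309.66 g.
Elemental K = 309.66 × 0.8301 = 257.049 g per 100 m².

257.05 g K per hundred sq m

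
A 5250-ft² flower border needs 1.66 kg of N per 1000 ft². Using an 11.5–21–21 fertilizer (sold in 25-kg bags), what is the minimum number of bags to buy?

Product per 1000 ft² = 1.66 / 11.5% = 14.4348 kg.
Total product = 14.4348 × 5250 / 1000 = 75.7826 kg.
Bags = ⌈75.7826 / 25⌉ = 4.

4 bags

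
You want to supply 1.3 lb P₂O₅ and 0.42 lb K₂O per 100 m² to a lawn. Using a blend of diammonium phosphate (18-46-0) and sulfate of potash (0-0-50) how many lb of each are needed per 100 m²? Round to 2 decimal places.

Let a = lb of diammonium phosphate, b = lb of sulfate of potash (per 100 m²).
P₂O₅: 0.46·a + 0·b = 1.3
K₂O: 0·a + 0.5·b = 0.42
Solving simultaneously: a = 2.82609, b = 0.84.

2.83 lb diammonium phosphate, 0.84 lb sulfate of potash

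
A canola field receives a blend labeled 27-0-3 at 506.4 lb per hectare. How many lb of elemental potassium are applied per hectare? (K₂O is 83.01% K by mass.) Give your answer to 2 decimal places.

K₂O per hectare = 506.4 × 3% = 15.192 lb.
Elemental K = 15.192 × 0.8301 = 12.6109 lb per hectare.

12.61 lb K per hectare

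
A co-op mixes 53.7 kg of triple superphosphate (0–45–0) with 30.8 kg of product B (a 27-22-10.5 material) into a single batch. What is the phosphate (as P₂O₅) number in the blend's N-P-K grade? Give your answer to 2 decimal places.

36.62% P₂O₅

Total mass = 53.7 + 30.8 = 84.5 kg.
P₂O₅ mass = 45%×53.7 + 22%×30.8 = 30.941 kg.
% P₂O₅ = 30.941 / 84.5 = 36.6166%.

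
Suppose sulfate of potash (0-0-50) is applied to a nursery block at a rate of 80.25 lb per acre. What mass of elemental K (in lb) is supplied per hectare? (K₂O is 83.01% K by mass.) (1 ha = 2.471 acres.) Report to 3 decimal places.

K₂O per acre = 80.25 × 50% = 40.125 lb.
Elemental K = 40.125 × 0.8301 = 33.3078 lb per acre.
Convert to per hectare: 33.3078 × 2.471 = 82.30348 lb.

82.303 lb K per hectare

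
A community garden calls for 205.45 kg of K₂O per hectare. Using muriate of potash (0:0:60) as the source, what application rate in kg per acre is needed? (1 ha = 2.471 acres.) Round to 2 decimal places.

138.57 kg of product per acre

Product per hectare = 205.45 / 60% = 342.417 kg.
Convert to per acre: 342.417 × 0.404694 = 138.574 kg.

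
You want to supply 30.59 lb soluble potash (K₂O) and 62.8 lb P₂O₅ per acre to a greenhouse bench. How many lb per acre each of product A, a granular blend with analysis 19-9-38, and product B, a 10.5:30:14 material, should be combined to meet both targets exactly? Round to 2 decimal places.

Let a = lb of product A, b = lb of product B (per acre).
K₂O: 0.38·a + 0.14·b = 30.59
P₂O₅: 0.09·a + 0.3·b = 62.8
Eliminate a: (row1) − 0.38/0.09·(row2) → -1.12667·b = -234.566, so b = 208.194.
Back-substitute: a = (30.59 − 0.14·208.194) / 0.38 = 3.79684.

3.80 lb product A, 208.19 lb product B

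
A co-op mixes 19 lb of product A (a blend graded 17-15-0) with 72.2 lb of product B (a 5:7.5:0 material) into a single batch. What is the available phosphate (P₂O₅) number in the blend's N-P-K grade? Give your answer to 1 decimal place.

9.1% P₂O₅

Total mass = 19 + 72.2 = 91.2 lb.
P₂O₅ mass = 15%×19 + 7.5%×72.2 = 8.265 lb.
% P₂O₅ = 8.265 / 91.2 = 9.0625%.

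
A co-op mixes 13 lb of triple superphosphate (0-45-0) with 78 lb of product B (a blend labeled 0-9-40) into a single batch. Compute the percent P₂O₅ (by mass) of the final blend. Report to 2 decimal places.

Total mass = 13 + 78 = 91 lb.
P₂O₅ mass = 45%×13 + 9%×78 = 12.87 lb.
% P₂O₅ = 12.87 / 91 = 14.1429%.

14.14% P₂O₅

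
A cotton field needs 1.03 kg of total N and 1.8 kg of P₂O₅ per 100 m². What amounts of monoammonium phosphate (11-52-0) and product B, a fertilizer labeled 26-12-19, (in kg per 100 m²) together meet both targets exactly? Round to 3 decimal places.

2.823 kg monoammonium phosphate, 2.767 kg product B

Per-100 m² balance (a = monoammonium phosphate, b = product B):
N: 0.11·a + 0.26·b = 1.03
P₂O₅: 0.52·a + 0.12·b = 1.8
From row1: a = (1.03 − 0.26·b) / 0.11.
Into row2: 0.52·(1.03 − 0.26·b)/0.11 + 0.12·b = 1.8 → b = 2.76721, a = 2.82295.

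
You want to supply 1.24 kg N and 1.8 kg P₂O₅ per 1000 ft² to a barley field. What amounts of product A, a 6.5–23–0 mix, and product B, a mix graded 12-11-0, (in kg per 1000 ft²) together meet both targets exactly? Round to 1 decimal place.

Per-1000 ft² balance (a = product A, b = product B):
N: 0.065·a + 0.12·b = 1.24
P₂O₅: 0.23·a + 0.11·b = 1.8
Eliminate a: (row1) − 0.065/0.23·(row2) → 0.088913·b = 0.731304, so b = 8.22494.
Back-substitute: a = (1.24 − 0.12·8.22494) / 0.065 = 3.89242.

3.9 kg product A, 8.2 kg product B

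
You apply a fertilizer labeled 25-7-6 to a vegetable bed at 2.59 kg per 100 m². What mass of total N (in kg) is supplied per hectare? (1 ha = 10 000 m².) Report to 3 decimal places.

nitrogen per 100 m² = 2.59 × 25% = 0.6475 kg.
Convert to per hectare: 0.6475 × 100 = 64.75 kg.

64.750 kg N per hectare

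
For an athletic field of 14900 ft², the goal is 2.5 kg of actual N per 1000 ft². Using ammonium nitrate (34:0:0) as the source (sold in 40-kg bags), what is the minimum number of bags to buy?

Product per 1000 ft² = 2.5 / 34% = 7.35294 kg.
Total product = 7.35294 × 14900 / 1000 = 109.559 kg.
Bags = ⌈109.559 / 40⌉ = 3.

3 bags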